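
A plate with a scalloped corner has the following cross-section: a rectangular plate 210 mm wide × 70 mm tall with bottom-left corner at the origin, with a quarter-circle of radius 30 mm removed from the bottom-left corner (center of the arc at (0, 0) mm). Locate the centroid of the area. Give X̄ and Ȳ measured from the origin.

X̄ = 109.66 mm, Ȳ = 36.12 mm

plate: A = 210 × 70 = 14700.00, centroid at (105.00, 35.00).
removed quarter-circle: A = −¼π·30² = -706.86, centroid at (12.73, 12.73).
ΣA = 13993.14 mm², ΣAX̄ = 1534500.00 mm³, ΣAȲ = 505500.00 mm³.
X̄ = 1534500.00/13993.14 = 109.66 mm; Ȳ = 505500.00/13993.14 = 36.12 mm.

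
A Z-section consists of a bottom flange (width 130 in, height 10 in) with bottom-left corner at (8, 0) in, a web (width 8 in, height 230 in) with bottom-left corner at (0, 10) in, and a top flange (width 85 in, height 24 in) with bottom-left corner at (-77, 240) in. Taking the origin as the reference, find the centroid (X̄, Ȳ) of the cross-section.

X̄ = 6.15 in, Ȳ = 144.90 in

Part | A | x̄ᵢ | ȳᵢ | A·x̄ᵢ | A·ȳᵢ
bottom flange | 1300.00 | 73.00 | 5.00 | 94900.00 | 6500.00
web | 1840.00 | 4.00 | 125.00 | 7360.00 | 230000.00
top flange | 2040.00 | -34.50 | 252.00 | -70380.00 | 514080.00
Σ | 5180.00 |  |  | 31880.00 | 750580.00
X̄ = 31880.00 / 5180.00 = 6.15 in
Ȳ = 750580.00 / 5180.00 = 144.90 in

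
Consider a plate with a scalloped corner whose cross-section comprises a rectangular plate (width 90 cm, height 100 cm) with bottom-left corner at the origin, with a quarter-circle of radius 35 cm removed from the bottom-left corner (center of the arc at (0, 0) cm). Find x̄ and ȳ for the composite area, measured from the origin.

Part | A | x̄ᵢ | ȳᵢ | A·x̄ᵢ | A·ȳᵢ
plate | 9000.00 | 45.00 | 50.00 | 405000.00 | 450000.00
removed quarter-circle | -962.11 | 14.85 | 14.85 | -14291.67 | -14291.67
Σ | 8037.89 |  |  | 390708.33 | 435708.33
x̄ = 390708.33 / 8037.89 = 48.61 cm
ȳ = 435708.33 / 8037.89 = 54.21 cm

x̄ = 48.61 cm, ȳ = 54.21 cm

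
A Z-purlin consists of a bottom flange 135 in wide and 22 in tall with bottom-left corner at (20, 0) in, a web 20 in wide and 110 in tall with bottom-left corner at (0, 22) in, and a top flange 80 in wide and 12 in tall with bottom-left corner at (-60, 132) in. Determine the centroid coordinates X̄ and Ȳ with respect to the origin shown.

X̄ = 42.85 in, Ȳ = 54.58 in

Part | A | x̄ᵢ | ȳᵢ | A·x̄ᵢ | A·ȳᵢ
bottom flange | 2970.00 | 87.50 | 11.00 | 259875.00 | 32670.00
web | 2200.00 | 10.00 | 77.00 | 22000.00 | 169400.00
top flange | 960.00 | -20.00 | 138.00 | -19200.00 | 132480.00
Σ | 6130.00 |  |  | 262675.00 | 334550.00
X̄ = 262675.00 / 6130.00 = 42.85 in
Ȳ = 334550.00 / 6130.00 = 54.58 in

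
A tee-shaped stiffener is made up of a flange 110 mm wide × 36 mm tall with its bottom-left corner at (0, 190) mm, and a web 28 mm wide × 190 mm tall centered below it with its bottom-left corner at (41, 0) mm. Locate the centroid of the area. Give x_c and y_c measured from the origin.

Part | A | x̄ᵢ | ȳᵢ | A·x̄ᵢ | A·ȳᵢ
web | 5320.00 | 55.00 | 95.00 | 292600.00 | 505400.00
flange | 3960.00 | 55.00 | 208.00 | 217800.00 | 823680.00
Σ | 9280.00 |  |  | 510400.00 | 1329080.00
x_c = 510400.00 / 9280.00 = 55.00 mm
y_c = 1329080.00 / 9280.00 = 143.22 mm

x_c = 55.00 mm, y_c = 143.22 mm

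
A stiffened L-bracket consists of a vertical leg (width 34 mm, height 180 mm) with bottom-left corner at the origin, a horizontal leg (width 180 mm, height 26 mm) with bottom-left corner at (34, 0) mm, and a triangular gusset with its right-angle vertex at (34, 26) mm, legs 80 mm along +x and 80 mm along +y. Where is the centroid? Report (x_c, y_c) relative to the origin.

x_c = 62.75 mm, y_c = 55.73 mm

vertical leg: A = 34 × 180 = 6120.00, centroid at (17.00, 90.00).
horizontal leg: A = 180 × 26 = 4680.00, centroid at (124.00, 13.00).
gusset: A = ½·80·80 = 3200.00, centroid at (60.67, 52.67).
ΣA = 14000.00 mm²
ΣAx_c = (6120.00)(17.00) + (4680.00)(124.00) + (3200.00)(60.67) = 878493.33 mm³
ΣAy_c = (6120.00)(90.00) + (4680.00)(13.00) + (3200.00)(52.67) = 780173.33 mm³
x_c = 878493.33 / 14000.00 = 62.75 mm
y_c = 780173.33 / 14000.00 = 55.73 mm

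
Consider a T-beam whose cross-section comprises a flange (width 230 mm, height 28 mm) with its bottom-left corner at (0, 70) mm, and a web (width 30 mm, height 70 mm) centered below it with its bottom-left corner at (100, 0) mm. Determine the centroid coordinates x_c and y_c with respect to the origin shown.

Part | A | x̄ᵢ | ȳᵢ | A·x̄ᵢ | A·ȳᵢ
web | 2100.00 | 115.00 | 35.00 | 241500.00 | 73500.00
flange | 6440.00 | 115.00 | 84.00 | 740600.00 | 540960.00
Σ | 8540.00 |  |  | 982100.00 | 614460.00
x_c = 982100.00 / 8540.00 = 115.00 mm
y_c = 614460.00 / 8540.00 = 71.95 mm

x_c = 115.00 mm, y_c = 71.95 mm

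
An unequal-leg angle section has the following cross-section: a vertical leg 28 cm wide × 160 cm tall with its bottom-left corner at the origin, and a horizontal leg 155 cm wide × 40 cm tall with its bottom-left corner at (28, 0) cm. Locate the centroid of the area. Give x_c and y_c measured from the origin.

x_c = 67.12 cm, y_c = 45.17 cm

vertical leg: A = 28 × 160 = 4480.00, centroid at (14.00, 80.00).
horizontal leg: A = 155 × 40 = 6200.00, centroid at (105.50, 20.00).
ΣA = 10680.00 cm², ΣAx_c = 716820.00 cm³, ΣAy_c = 482400.00 cm³.
x_c = 716820.00/10680.00 = 67.12 cm; y_c = 482400.00/10680.00 = 45.17 cm.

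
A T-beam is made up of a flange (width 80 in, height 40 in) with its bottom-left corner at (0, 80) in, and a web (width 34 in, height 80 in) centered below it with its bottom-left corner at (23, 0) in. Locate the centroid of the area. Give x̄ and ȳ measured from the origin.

Part | A | x̄ᵢ | ȳᵢ | A·x̄ᵢ | A·ȳᵢ
web | 2720.00 | 40.00 | 40.00 | 108800.00 | 108800.00
flange | 3200.00 | 40.00 | 100.00 | 128000.00 | 320000.00
Σ | 5920.00 |  |  | 236800.00 | 428800.00
x̄ = 236800.00 / 5920.00 = 40.00 in
ȳ = 428800.00 / 5920.00 = 72.43 in

x̄ = 40.00 in, ȳ = 72.43 in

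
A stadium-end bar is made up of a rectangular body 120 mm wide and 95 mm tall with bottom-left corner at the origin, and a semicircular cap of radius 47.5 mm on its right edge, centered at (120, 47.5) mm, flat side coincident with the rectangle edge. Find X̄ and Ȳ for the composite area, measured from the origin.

rectangular body: A = 120 × 95 = 11400.00, centroid at (60.00, 47.50).
semicircular end: A = ½π·47.5² = 3544.11, centroid at (140.16, 47.50).
ΣA = 14944.11 mm², ΣAX̄ = 1180741.02 mm³, ΣAȲ = 709845.19 mm³.
X̄ = 1180741.02/14944.11 = 79.01 mm; Ȳ = 709845.19/14944.11 = 47.50 mm.

X̄ = 79.01 mm, Ȳ = 47.50 mm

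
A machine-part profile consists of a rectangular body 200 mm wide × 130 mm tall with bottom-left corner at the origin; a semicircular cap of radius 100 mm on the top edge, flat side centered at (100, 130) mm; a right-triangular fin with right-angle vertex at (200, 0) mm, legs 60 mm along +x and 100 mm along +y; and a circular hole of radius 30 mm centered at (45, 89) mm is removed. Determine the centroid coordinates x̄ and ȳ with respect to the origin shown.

x̄ = 112.31 mm, ȳ = 101.41 mm

Part | A | x̄ᵢ | ȳᵢ | A·x̄ᵢ | A·ȳᵢ
rectangular body | 26000.00 | 100.00 | 65.00 | 2600000.00 | 1690000.00
semicircular top | 15707.96 | 100.00 | 172.44 | 1570796.33 | 2708701.89
triangular fin | 3000.00 | 220.00 | 33.33 | 660000.00 | 100000.00
hole | -2827.43 | 45.00 | 89.00 | -127234.50 | -251641.57
Σ | 41880.53 |  |  | 4703561.82 | 4247060.32
x̄ = 4703561.82 / 41880.53 = 112.31 mm
ȳ = 4247060.32 / 41880.53 = 101.41 mm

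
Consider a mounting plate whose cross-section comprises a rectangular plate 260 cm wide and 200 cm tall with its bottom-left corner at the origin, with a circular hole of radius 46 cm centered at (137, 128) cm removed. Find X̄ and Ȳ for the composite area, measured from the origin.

Part | A | x̄ᵢ | ȳᵢ | A·x̄ᵢ | A·ȳᵢ
plate | 52000.00 | 130.00 | 100.00 | 6760000.00 | 5200000.00
hole | -6647.61 | 137.00 | 128.00 | -910722.58 | -850894.09
Σ | 45352.39 |  |  | 5849277.42 | 4349105.91
X̄ = 5849277.42 / 45352.39 = 128.97 cm
Ȳ = 4349105.91 / 45352.39 = 95.90 cm

X̄ = 128.97 cm, Ȳ = 95.90 cm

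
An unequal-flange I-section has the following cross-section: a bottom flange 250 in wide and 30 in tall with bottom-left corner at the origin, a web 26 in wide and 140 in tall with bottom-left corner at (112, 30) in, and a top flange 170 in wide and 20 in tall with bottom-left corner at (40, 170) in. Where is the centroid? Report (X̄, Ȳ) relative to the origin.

Part | A | x̄ᵢ | ȳᵢ | A·x̄ᵢ | A·ȳᵢ
bottom flange | 7500.00 | 125.00 | 15.00 | 937500.00 | 112500.00
web | 3640.00 | 125.00 | 100.00 | 455000.00 | 364000.00
top flange | 3400.00 | 125.00 | 180.00 | 425000.00 | 612000.00
Σ | 14540.00 |  |  | 1817500.00 | 1088500.00
X̄ = 1817500.00 / 14540.00 = 125.00 in
Ȳ = 1088500.00 / 14540.00 = 74.86 in

X̄ = 125.00 in, Ȳ = 74.86 in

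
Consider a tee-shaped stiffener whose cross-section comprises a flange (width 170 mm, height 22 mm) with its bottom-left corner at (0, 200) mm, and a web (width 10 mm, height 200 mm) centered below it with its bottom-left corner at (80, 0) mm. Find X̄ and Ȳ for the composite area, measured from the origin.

Part | A | x̄ᵢ | ȳᵢ | A·x̄ᵢ | A·ȳᵢ
web | 2000.00 | 85.00 | 100.00 | 170000.00 | 200000.00
flange | 3740.00 | 85.00 | 211.00 | 317900.00 | 789140.00
Σ | 5740.00 |  |  | 487900.00 | 989140.00
X̄ = 487900.00 / 5740.00 = 85.00 mm
Ȳ = 989140.00 / 5740.00 = 172.32 mm

X̄ = 85.00 mm, Ȳ = 172.32 mm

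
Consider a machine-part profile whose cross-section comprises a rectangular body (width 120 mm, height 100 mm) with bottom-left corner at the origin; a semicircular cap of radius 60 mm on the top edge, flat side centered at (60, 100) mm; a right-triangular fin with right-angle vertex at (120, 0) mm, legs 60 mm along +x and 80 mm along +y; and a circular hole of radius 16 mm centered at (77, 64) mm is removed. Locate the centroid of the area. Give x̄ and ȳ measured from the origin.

x̄ = 69.26 mm, ȳ = 68.67 mm

rectangular body: A = 120 × 100 = 12000.00, centroid at (60.00, 50.00).
semicircular top: A = ½π·60² = 5654.87, centroid at (60.00, 125.46).
triangular fin: A = ½·60·80 = 2400.00, centroid at (140.00, 26.67).
hole: A = −π·16² = -804.25, centroid at (77.00, 64.00).
ΣA = 19250.62 mm²
ΣAx̄ = (12000.00)(60.00) + (5654.87)(60.00) + (2400.00)(140.00) + (-804.25)(77.00) = 1333364.93 mm³
ΣAȳ = (12000.00)(50.00) + (5654.87)(125.46) + (2400.00)(26.67) + (-804.25)(64.00) = 1322014.82 mm³
x̄ = 1333364.93 / 19250.62 = 69.26 mm
ȳ = 1322014.82 / 19250.62 = 68.67 mm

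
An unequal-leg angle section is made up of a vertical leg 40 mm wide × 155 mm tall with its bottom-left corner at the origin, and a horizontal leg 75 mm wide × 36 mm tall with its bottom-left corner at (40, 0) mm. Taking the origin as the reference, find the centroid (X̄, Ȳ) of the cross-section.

X̄ = 37.44 mm, Ȳ = 59.45 mm

Part | A | x̄ᵢ | ȳᵢ | A·x̄ᵢ | A·ȳᵢ
vertical leg | 6200.00 | 20.00 | 77.50 | 124000.00 | 480500.00
horizontal leg | 2700.00 | 77.50 | 18.00 | 209250.00 | 48600.00
Σ | 8900.00 |  |  | 333250.00 | 529100.00
X̄ = 333250.00 / 8900.00 = 37.44 mm
Ȳ = 529100.00 / 8900.00 = 59.45 mm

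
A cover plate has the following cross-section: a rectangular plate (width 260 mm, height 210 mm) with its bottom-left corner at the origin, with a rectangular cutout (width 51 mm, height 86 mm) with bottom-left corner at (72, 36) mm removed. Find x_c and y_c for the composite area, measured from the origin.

plate: A = 260 × 210 = 54600.00, centroid at (130.00, 105.00).
hole: A = −(51 × 86) = -4386.00, centroid at (97.50, 79.00).
ΣA = 50214.00 mm²
ΣAx_c = (54600.00)(130.00) + (-4386.00)(97.50) = 6670365.00 mm³
ΣAy_c = (54600.00)(105.00) + (-4386.00)(79.00) = 5386506.00 mm³
x_c = 6670365.00 / 50214.00 = 132.84 mm
y_c = 5386506.00 / 50214.00 = 107.27 mm

x_c = 132.84 mm, y_c = 107.27 mm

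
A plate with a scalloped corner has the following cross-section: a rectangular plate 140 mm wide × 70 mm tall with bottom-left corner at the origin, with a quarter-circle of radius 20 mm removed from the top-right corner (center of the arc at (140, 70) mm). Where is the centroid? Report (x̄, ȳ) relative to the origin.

x̄ = 67.96 mm, ȳ = 34.12 mm

Part | A | x̄ᵢ | ȳᵢ | A·x̄ᵢ | A·ȳᵢ
plate | 9800.00 | 70.00 | 35.00 | 686000.00 | 343000.00
removed quarter-circle | -314.16 | 131.51 | 61.51 | -41315.63 | -19324.48
Σ | 9485.84 |  |  | 644684.37 | 323675.52
x̄ = 644684.37 / 9485.84 = 67.96 mm
ȳ = 323675.52 / 9485.84 = 34.12 mm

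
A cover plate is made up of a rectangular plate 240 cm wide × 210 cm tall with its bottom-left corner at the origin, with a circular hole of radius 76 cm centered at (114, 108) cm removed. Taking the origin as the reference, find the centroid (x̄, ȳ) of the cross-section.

x̄ = 123.38 cm, ȳ = 103.31 cm

Part | A | x̄ᵢ | ȳᵢ | A·x̄ᵢ | A·ȳᵢ
plate | 50400.00 | 120.00 | 105.00 | 6048000.00 | 5292000.00
hole | -18145.84 | 114.00 | 108.00 | -2068625.67 | -1959750.63
Σ | 32254.16 |  |  | 3979374.33 | 3332249.37
x̄ = 3979374.33 / 32254.16 = 123.38 cm
ȳ = 3332249.37 / 32254.16 = 103.31 cm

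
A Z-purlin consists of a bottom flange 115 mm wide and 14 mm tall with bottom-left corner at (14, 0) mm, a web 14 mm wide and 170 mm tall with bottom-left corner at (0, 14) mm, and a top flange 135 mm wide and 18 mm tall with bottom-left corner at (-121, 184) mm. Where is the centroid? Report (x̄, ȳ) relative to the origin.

x̄ = 0.28 mm, ȳ = 111.51 mm

bottom flange: A = 115 × 14 = 1610.00, centroid at (71.50, 7.00).
web: A = 14 × 170 = 2380.00, centroid at (7.00, 99.00).
top flange: A = 135 × 18 = 2430.00, centroid at (-53.50, 193.00).
ΣA = 6420.00 mm², ΣAx̄ = 1770.00 mm³, ΣAȳ = 715880.00 mm³.
x̄ = 1770.00/6420.00 = 0.28 mm; ȳ = 715880.00/6420.00 = 111.51 mm.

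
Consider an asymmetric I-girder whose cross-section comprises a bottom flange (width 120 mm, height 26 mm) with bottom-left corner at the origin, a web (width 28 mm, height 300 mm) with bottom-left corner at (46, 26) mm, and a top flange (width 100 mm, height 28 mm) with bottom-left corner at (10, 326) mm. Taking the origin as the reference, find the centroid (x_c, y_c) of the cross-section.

bottom flange: A = 120 × 26 = 3120.00, centroid at (60.00, 13.00).
web: A = 28 × 300 = 8400.00, centroid at (60.00, 176.00).
top flange: A = 100 × 28 = 2800.00, centroid at (60.00, 340.00).
ΣA = 14320.00 mm², ΣAx_c = 859200.00 mm³, ΣAy_c = 2470960.00 mm³.
x_c = 859200.00/14320.00 = 60.00 mm; y_c = 2470960.00/14320.00 = 172.55 mm.

x_c = 60.00 mm, y_c = 172.55 mm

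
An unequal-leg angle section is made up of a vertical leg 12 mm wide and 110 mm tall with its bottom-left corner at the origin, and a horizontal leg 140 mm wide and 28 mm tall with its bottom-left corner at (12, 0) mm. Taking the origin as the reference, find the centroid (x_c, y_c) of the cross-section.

x_c = 62.85 mm, y_c = 24.33 mm

vertical leg: A = 12 × 110 = 1320.00, centroid at (6.00, 55.00).
horizontal leg: A = 140 × 28 = 3920.00, centroid at (82.00, 14.00).
ΣA = 5240.00 mm², ΣAx_c = 329360.00 mm³, ΣAy_c = 127480.00 mm³.
x_c = 329360.00/5240.00 = 62.85 mm; y_c = 127480.00/5240.00 = 24.33 mm.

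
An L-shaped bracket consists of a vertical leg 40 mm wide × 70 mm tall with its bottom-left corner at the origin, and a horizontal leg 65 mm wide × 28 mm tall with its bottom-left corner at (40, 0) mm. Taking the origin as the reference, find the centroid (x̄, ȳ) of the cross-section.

vertical leg: A = 40 × 70 = 2800.00, centroid at (20.00, 35.00).
horizontal leg: A = 65 × 28 = 1820.00, centroid at (72.50, 14.00).
ΣA = 4620.00 mm²
ΣAx̄ = (2800.00)(20.00) + (1820.00)(72.50) = 187950.00 mm³
ΣAȳ = (2800.00)(35.00) + (1820.00)(14.00) = 123480.00 mm³
x̄ = 187950.00 / 4620.00 = 40.68 mm
ȳ = 123480.00 / 4620.00 = 26.73 mm

x̄ = 40.68 mm, ȳ = 26.73 mm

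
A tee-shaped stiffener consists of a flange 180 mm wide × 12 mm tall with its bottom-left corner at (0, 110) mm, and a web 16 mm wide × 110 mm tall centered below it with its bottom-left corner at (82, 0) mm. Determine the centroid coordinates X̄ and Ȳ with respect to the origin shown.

X̄ = 90.00 mm, Ȳ = 88.61 mm

web: A = 16 × 110 = 1760.00, centroid at (90.00, 55.00).
flange: A = 180 × 12 = 2160.00, centroid at (90.00, 116.00).
ΣA = 3920.00 mm², ΣAX̄ = 352800.00 mm³, ΣAȲ = 347360.00 mm³.
X̄ = 352800.00/3920.00 = 90.00 mm; Ȳ = 347360.00/3920.00 = 88.61 mm.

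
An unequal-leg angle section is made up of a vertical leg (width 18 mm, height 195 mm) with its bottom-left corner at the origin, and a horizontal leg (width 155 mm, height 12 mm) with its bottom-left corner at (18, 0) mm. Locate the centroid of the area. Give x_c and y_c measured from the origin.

x_c = 38.96 mm, y_c = 65.81 mm

Part | A | x̄ᵢ | ȳᵢ | A·x̄ᵢ | A·ȳᵢ
vertical leg | 3510.00 | 9.00 | 97.50 | 31590.00 | 342225.00
horizontal leg | 1860.00 | 95.50 | 6.00 | 177630.00 | 11160.00
Σ | 5370.00 |  |  | 209220.00 | 353385.00
x_c = 209220.00 / 5370.00 = 38.96 mm
y_c = 353385.00 / 5370.00 = 65.81 mm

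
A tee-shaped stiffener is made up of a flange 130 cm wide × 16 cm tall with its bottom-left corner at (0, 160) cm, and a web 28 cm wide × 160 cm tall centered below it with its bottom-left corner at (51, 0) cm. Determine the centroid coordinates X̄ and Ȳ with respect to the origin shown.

X̄ = 65.00 cm, Ȳ = 107.90 cm

web: A = 28 × 160 = 4480.00, centroid at (65.00, 80.00).
flange: A = 130 × 16 = 2080.00, centroid at (65.00, 168.00).
ΣA = 6560.00 cm²
ΣAX̄ = (4480.00)(65.00) + (2080.00)(65.00) = 426400.00 cm³
ΣAȲ = (4480.00)(80.00) + (2080.00)(168.00) = 707840.00 cm³
X̄ = 426400.00 / 6560.00 = 65.00 cm
Ȳ = 707840.00 / 6560.00 = 107.90 cm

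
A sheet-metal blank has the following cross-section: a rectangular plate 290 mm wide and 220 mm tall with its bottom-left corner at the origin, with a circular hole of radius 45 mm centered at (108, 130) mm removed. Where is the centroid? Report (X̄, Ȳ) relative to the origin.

Part | A | x̄ᵢ | ȳᵢ | A·x̄ᵢ | A·ȳᵢ
plate | 63800.00 | 145.00 | 110.00 | 9251000.00 | 7018000.00
hole | -6361.73 | 108.00 | 130.00 | -687066.31 | -827024.27
Σ | 57438.27 |  |  | 8563933.69 | 6190975.73
X̄ = 8563933.69 / 57438.27 = 149.10 mm
Ȳ = 6190975.73 / 57438.27 = 107.78 mm

X̄ = 149.10 mm, Ȳ = 107.78 mm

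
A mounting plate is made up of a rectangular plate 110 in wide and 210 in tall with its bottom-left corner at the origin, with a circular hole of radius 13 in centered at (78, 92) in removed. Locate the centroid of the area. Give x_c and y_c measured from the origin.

x_c = 54.46 in, y_c = 105.31 in

plate: A = 110 × 210 = 23100.00, centroid at (55.00, 105.00).
hole: A = −π·13² = -530.93, centroid at (78.00, 92.00).
ΣA = 22569.07 in²
ΣAx_c = (23100.00)(55.00) + (-530.93)(78.00) = 1229087.53 in³
ΣAy_c = (23100.00)(105.00) + (-530.93)(92.00) = 2376654.52 in³
x_c = 1229087.53 / 22569.07 = 54.46 in
y_c = 2376654.52 / 22569.07 = 105.31 in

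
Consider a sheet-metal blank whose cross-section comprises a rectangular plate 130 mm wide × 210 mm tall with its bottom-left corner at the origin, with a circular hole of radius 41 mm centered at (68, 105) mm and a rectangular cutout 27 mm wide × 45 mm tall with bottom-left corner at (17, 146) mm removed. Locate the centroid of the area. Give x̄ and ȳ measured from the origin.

x̄ = 66.25 mm, ȳ = 101.29 mm

Part | A | x̄ᵢ | ȳᵢ | A·x̄ᵢ | A·ȳᵢ
plate | 27300.00 | 65.00 | 105.00 | 1774500.00 | 2866500.00
hole 1 | -5281.02 | 68.00 | 105.00 | -359109.17 | -554506.81
hole 2 | -1215.00 | 30.50 | 168.50 | -37057.50 | -204727.50
Σ | 20803.98 |  |  | 1378333.33 | 2107265.69
x̄ = 1378333.33 / 20803.98 = 66.25 mm
ȳ = 2107265.69 / 20803.98 = 101.29 mm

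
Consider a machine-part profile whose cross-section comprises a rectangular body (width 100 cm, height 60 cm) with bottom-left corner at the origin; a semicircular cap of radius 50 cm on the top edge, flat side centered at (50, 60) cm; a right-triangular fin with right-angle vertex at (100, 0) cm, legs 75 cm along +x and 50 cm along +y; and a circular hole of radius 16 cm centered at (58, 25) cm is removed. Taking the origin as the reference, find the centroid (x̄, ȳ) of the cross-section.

x̄ = 62.20 cm, ȳ = 46.38 cm

rectangular body: A = 100 × 60 = 6000.00, centroid at (50.00, 30.00).
semicircular top: A = ½π·50² = 3926.99, centroid at (50.00, 81.22).
triangular fin: A = ½·75·50 = 1875.00, centroid at (125.00, 16.67).
hole: A = −π·16² = -804.25, centroid at (58.00, 25.00).
ΣA = 10997.74 cm², ΣAx̄ = 684078.17 cm³, ΣAȳ = 510096.59 cm³.
x̄ = 684078.17/10997.74 = 62.20 cm; ȳ = 510096.59/10997.74 = 46.38 cm.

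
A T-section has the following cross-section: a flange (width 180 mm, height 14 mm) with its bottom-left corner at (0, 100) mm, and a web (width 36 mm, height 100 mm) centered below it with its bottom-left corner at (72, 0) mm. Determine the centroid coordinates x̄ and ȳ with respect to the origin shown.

web: A = 36 × 100 = 3600.00, centroid at (90.00, 50.00).
flange: A = 180 × 14 = 2520.00, centroid at (90.00, 107.00).
ΣA = 6120.00 mm², ΣAx̄ = 550800.00 mm³, ΣAȳ = 449640.00 mm³.
x̄ = 550800.00/6120.00 = 90.00 mm; ȳ = 449640.00/6120.00 = 73.47 mm.

x̄ = 90.00 mm, ȳ = 73.47 mm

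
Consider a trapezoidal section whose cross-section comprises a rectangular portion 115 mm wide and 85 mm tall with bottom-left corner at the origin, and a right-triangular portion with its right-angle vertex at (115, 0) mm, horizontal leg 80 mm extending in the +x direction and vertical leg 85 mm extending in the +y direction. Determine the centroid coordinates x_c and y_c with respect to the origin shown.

rectangular portion: A = 115 × 85 = 9775.00, centroid at (57.50, 42.50).
triangular portion: A = ½·80·85 = 3400.00, centroid at (141.67, 28.33).
ΣA = 13175.00 mm², ΣAx_c = 1043729.17 mm³, ΣAy_c = 511770.83 mm³.
x_c = 1043729.17/13175.00 = 79.22 mm; y_c = 511770.83/13175.00 = 38.84 mm.

x_c = 79.22 mm, y_c = 38.84 mm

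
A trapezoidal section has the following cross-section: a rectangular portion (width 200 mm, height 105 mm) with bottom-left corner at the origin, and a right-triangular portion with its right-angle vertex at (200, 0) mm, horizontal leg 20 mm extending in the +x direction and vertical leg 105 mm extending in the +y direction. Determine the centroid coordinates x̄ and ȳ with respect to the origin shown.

rectangular portion: A = 200 × 105 = 21000.00, centroid at (100.00, 52.50).
triangular portion: A = ½·20·105 = 1050.00, centroid at (206.67, 35.00).
ΣA = 22050.00 mm², ΣAx̄ = 2317000.00 mm³, ΣAȳ = 1139250.00 mm³.
x̄ = 2317000.00/22050.00 = 105.08 mm; ȳ = 1139250.00/22050.00 = 51.67 mm.

x̄ = 105.08 mm, ȳ = 51.67 mm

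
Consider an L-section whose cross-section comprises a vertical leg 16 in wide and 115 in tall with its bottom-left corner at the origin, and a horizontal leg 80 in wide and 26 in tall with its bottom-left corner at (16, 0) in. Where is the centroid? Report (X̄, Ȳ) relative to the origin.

Part | A | x̄ᵢ | ȳᵢ | A·x̄ᵢ | A·ȳᵢ
vertical leg | 1840.00 | 8.00 | 57.50 | 14720.00 | 105800.00
horizontal leg | 2080.00 | 56.00 | 13.00 | 116480.00 | 27040.00
Σ | 3920.00 |  |  | 131200.00 | 132840.00
X̄ = 131200.00 / 3920.00 = 33.47 in
Ȳ = 132840.00 / 3920.00 = 33.89 in

X̄ = 33.47 in, Ȳ = 33.89 in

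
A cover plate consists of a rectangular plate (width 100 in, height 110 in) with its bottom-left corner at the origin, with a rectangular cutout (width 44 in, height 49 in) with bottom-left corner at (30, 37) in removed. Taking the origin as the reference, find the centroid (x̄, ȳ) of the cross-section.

plate: A = 100 × 110 = 11000.00, centroid at (50.00, 55.00).
hole: A = −(44 × 49) = -2156.00, centroid at (52.00, 61.50).
ΣA = 8844.00 in², ΣAx̄ = 437888.00 in³, ΣAȳ = 472406.00 in³.
x̄ = 437888.00/8844.00 = 49.51 in; ȳ = 472406.00/8844.00 = 53.42 in.

x̄ = 49.51 in, ȳ = 53.42 in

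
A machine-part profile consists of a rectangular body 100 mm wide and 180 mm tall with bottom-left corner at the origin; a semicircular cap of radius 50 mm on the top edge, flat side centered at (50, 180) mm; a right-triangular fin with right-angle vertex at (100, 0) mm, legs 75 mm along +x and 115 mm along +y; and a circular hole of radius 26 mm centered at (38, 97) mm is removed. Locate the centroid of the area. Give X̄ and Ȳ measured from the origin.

Part | A | x̄ᵢ | ȳᵢ | A·x̄ᵢ | A·ȳᵢ
rectangular body | 18000.00 | 50.00 | 90.00 | 900000.00 | 1620000.00
semicircular top | 3926.99 | 50.00 | 201.22 | 196349.54 | 790191.68
triangular fin | 4312.50 | 125.00 | 38.33 | 539062.50 | 165312.50
hole | -2123.72 | 38.00 | 97.00 | -80701.23 | -206000.51
Σ | 24115.77 |  |  | 1554710.81 | 2369503.67
X̄ = 1554710.81 / 24115.77 = 64.47 mm
Ȳ = 2369503.67 / 24115.77 = 98.26 mm

X̄ = 64.47 mm, Ȳ = 98.26 mm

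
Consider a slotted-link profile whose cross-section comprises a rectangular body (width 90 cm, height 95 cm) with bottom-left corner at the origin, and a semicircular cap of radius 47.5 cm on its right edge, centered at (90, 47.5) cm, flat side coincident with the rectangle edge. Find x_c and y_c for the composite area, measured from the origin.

x_c = 64.09 cm, y_c = 47.50 cm

Part | A | x̄ᵢ | ȳᵢ | A·x̄ᵢ | A·ȳᵢ
rectangular body | 8550.00 | 45.00 | 47.50 | 384750.00 | 406125.00
semicircular end | 3544.11 | 110.16 | 47.50 | 390417.75 | 168345.19
Σ | 12094.11 |  |  | 775167.75 | 574470.19
x_c = 775167.75 / 12094.11 = 64.09 cm
y_c = 574470.19 / 12094.11 = 47.50 cm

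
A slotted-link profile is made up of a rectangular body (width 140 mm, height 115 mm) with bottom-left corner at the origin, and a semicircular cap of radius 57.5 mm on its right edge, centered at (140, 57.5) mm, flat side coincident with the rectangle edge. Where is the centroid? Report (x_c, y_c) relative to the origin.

x_c = 93.02 mm, y_c = 57.50 mm

rectangular body: A = 140 × 115 = 16100.00, centroid at (70.00, 57.50).
semicircular end: A = ½π·57.5² = 5193.45, centroid at (164.40, 57.50).
ΣA = 21293.45 mm², ΣAx_c = 1980821.93 mm³, ΣAy_c = 1224373.11 mm³.
x_c = 1980821.93/21293.45 = 93.02 mm; y_c = 1224373.11/21293.45 = 57.50 mm.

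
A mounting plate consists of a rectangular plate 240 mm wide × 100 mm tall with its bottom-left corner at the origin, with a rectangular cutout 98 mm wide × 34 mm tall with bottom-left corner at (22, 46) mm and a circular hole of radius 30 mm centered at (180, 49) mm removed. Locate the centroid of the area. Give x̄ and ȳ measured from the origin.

Part | A | x̄ᵢ | ȳᵢ | A·x̄ᵢ | A·ȳᵢ
plate | 24000.00 | 120.00 | 50.00 | 2880000.00 | 1200000.00
hole 1 | -3332.00 | 71.00 | 63.00 | -236572.00 | -209916.00
hole 2 | -2827.43 | 180.00 | 49.00 | -508938.01 | -138544.24
Σ | 17840.57 |  |  | 2134489.99 | 851539.76
x̄ = 2134489.99 / 17840.57 = 119.64 mm
ȳ = 851539.76 / 17840.57 = 47.73 mm

x̄ = 119.64 mm, ȳ = 47.73 mm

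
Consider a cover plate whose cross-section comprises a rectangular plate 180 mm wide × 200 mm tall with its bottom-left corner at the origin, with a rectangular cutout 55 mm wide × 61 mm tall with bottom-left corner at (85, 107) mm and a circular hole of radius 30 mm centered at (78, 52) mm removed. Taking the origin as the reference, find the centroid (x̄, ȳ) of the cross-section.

x̄ = 88.61 mm, ȳ = 100.33 mm

plate: A = 180 × 200 = 36000.00, centroid at (90.00, 100.00).
hole 1: A = −(55 × 61) = -3355.00, centroid at (112.50, 137.50).
hole 2: A = −π·30² = -2827.43, centroid at (78.00, 52.00).
ΣA = 29817.57 mm²
ΣAx̄ = (36000.00)(90.00) + (-3355.00)(112.50) + (-2827.43)(78.00) = 2642022.70 mm³
ΣAȳ = (36000.00)(100.00) + (-3355.00)(137.50) + (-2827.43)(52.00) = 2991660.96 mm³
x̄ = 2642022.70 / 29817.57 = 88.61 mm
ȳ = 2991660.96 / 29817.57 = 100.33 mm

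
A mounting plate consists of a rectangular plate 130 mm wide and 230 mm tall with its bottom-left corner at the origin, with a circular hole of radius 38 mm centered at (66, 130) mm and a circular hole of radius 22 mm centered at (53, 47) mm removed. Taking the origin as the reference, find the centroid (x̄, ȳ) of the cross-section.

Part | A | x̄ᵢ | ȳᵢ | A·x̄ᵢ | A·ȳᵢ
plate | 29900.00 | 65.00 | 115.00 | 1943500.00 | 3438500.00
hole 1 | -4536.46 | 66.00 | 130.00 | -299406.35 | -589739.77
hole 2 | -1520.53 | 53.00 | 47.00 | -80588.13 | -71464.95
Σ | 23843.01 |  |  | 1563505.52 | 2777295.28
x̄ = 1563505.52 / 23843.01 = 65.58 mm
ȳ = 2777295.28 / 23843.01 = 116.48 mm

x̄ = 65.58 mm, ȳ = 116.48 mm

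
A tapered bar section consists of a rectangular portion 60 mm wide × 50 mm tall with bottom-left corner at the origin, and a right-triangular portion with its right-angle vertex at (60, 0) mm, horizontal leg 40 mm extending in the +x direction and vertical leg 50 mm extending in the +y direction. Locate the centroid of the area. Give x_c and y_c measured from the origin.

rectangular portion: A = 60 × 50 = 3000.00, centroid at (30.00, 25.00).
triangular portion: A = ½·40·50 = 1000.00, centroid at (73.33, 16.67).
ΣA = 4000.00 mm², ΣAx_c = 163333.33 mm³, ΣAy_c = 91666.67 mm³.
x_c = 163333.33/4000.00 = 40.83 mm; y_c = 91666.67/4000.00 = 22.92 mm.

x_c = 40.83 mm, y_c = 22.92 mm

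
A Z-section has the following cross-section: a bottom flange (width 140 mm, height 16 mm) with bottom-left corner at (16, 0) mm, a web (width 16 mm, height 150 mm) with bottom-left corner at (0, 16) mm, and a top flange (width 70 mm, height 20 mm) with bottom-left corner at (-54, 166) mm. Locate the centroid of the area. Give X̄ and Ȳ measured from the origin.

bottom flange: A = 140 × 16 = 2240.00, centroid at (86.00, 8.00).
web: A = 16 × 150 = 2400.00, centroid at (8.00, 91.00).
top flange: A = 70 × 20 = 1400.00, centroid at (-19.00, 176.00).
ΣA = 6040.00 mm²
ΣAX̄ = (2240.00)(86.00) + (2400.00)(8.00) + (1400.00)(-19.00) = 185240.00 mm³
ΣAȲ = (2240.00)(8.00) + (2400.00)(91.00) + (1400.00)(176.00) = 482720.00 mm³
X̄ = 185240.00 / 6040.00 = 30.67 mm
Ȳ = 482720.00 / 6040.00 = 79.92 mm

X̄ = 30.67 mm, Ȳ = 79.92 mm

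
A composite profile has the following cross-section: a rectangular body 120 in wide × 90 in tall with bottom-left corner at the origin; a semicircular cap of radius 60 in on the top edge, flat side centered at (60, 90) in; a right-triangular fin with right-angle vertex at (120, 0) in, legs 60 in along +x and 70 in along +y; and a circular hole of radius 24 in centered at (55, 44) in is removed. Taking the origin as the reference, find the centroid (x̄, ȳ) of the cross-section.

x̄ = 70.57 in, ȳ = 66.19 in

Part | A | x̄ᵢ | ȳᵢ | A·x̄ᵢ | A·ȳᵢ
rectangular body | 10800.00 | 60.00 | 45.00 | 648000.00 | 486000.00
semicircular top | 5654.87 | 60.00 | 115.46 | 339292.01 | 652938.01
triangular fin | 2100.00 | 140.00 | 23.33 | 294000.00 | 49000.00
hole | -1809.56 | 55.00 | 44.00 | -99525.66 | -79620.52
Σ | 16745.31 |  |  | 1181766.35 | 1108317.49
x̄ = 1181766.35 / 16745.31 = 70.57 in
ȳ = 1108317.49 / 16745.31 = 66.19 in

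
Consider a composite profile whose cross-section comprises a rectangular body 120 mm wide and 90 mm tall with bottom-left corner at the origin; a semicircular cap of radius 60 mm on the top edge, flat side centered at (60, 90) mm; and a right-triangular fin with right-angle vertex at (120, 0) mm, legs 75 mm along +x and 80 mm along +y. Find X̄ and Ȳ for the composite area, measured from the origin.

rectangular body: A = 120 × 90 = 10800.00, centroid at (60.00, 45.00).
semicircular top: A = ½π·60² = 5654.87, centroid at (60.00, 115.46).
triangular fin: A = ½·75·80 = 3000.00, centroid at (145.00, 26.67).
ΣA = 19454.87 mm²
ΣAX̄ = (10800.00)(60.00) + (5654.87)(60.00) + (3000.00)(145.00) = 1422292.01 mm³
ΣAȲ = (10800.00)(45.00) + (5654.87)(115.46) + (3000.00)(26.67) = 1218938.01 mm³
X̄ = 1422292.01 / 19454.87 = 73.11 mm
Ȳ = 1218938.01 / 19454.87 = 62.65 mm

X̄ = 73.11 mm, Ȳ = 62.65 mm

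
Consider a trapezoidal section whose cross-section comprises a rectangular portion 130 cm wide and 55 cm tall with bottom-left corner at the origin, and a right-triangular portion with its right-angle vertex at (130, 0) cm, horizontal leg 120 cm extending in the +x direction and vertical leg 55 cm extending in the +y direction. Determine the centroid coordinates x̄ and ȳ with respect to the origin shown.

x̄ = 98.16 cm, ȳ = 24.61 cm

Part | A | x̄ᵢ | ȳᵢ | A·x̄ᵢ | A·ȳᵢ
rectangular portion | 7150.00 | 65.00 | 27.50 | 464750.00 | 196625.00
triangular portion | 3300.00 | 170.00 | 18.33 | 561000.00 | 60500.00
Σ | 10450.00 |  |  | 1025750.00 | 257125.00
x̄ = 1025750.00 / 10450.00 = 98.16 cm
ȳ = 257125.00 / 10450.00 = 24.61 cm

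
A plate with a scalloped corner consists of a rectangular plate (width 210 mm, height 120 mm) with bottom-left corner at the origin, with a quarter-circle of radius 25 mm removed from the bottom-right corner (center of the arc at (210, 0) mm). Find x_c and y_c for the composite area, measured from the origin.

plate: A = 210 × 120 = 25200.00, centroid at (105.00, 60.00).
removed quarter-circle: A = −¼π·25² = -490.87, centroid at (199.39, 10.61).
ΣA = 24709.13 mm²
ΣAx_c = (25200.00)(105.00) + (-490.87)(199.39) = 2548124.82 mm³
ΣAy_c = (25200.00)(60.00) + (-490.87)(10.61) = 1506791.67 mm³
x_c = 2548124.82 / 24709.13 = 103.12 mm
y_c = 1506791.67 / 24709.13 = 60.98 mm

x_c = 103.12 mm, y_c = 60.98 mm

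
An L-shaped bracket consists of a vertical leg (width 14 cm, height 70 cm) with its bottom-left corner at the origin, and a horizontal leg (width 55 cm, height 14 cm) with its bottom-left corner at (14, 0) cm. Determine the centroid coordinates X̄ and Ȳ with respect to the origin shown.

X̄ = 22.18 cm, Ȳ = 22.68 cm

vertical leg: A = 14 × 70 = 980.00, centroid at (7.00, 35.00).
horizontal leg: A = 55 × 14 = 770.00, centroid at (41.50, 7.00).
ΣA = 1750.00 cm²
ΣAX̄ = (980.00)(7.00) + (770.00)(41.50) = 38815.00 cm³
ΣAȲ = (980.00)(35.00) + (770.00)(7.00) = 39690.00 cm³
X̄ = 38815.00 / 1750.00 = 22.18 cm
Ȳ = 39690.00 / 1750.00 = 22.68 cm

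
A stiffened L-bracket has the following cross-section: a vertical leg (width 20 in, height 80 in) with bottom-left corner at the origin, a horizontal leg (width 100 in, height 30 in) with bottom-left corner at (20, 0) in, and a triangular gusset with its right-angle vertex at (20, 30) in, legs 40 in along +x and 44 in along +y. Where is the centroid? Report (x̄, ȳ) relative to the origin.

vertical leg: A = 20 × 80 = 1600.00, centroid at (10.00, 40.00).
horizontal leg: A = 100 × 30 = 3000.00, centroid at (70.00, 15.00).
gusset: A = ½·40·44 = 880.00, centroid at (33.33, 44.67).
ΣA = 5480.00 in², ΣAx̄ = 255333.33 in³, ΣAȳ = 148306.67 in³.
x̄ = 255333.33/5480.00 = 46.59 in; ȳ = 148306.67/5480.00 = 27.06 in.

x̄ = 46.59 in, ȳ = 27.06 in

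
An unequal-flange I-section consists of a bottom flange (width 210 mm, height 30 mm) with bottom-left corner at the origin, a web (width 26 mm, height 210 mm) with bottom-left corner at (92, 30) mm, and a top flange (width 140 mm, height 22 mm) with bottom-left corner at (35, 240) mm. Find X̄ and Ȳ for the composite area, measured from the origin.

X̄ = 105.00 mm, Ȳ = 108.13 mm

bottom flange: A = 210 × 30 = 6300.00, centroid at (105.00, 15.00).
web: A = 26 × 210 = 5460.00, centroid at (105.00, 135.00).
top flange: A = 140 × 22 = 3080.00, centroid at (105.00, 251.00).
ΣA = 14840.00 mm²
ΣAX̄ = (6300.00)(105.00) + (5460.00)(105.00) + (3080.00)(105.00) = 1558200.00 mm³
ΣAȲ = (6300.00)(15.00) + (5460.00)(135.00) + (3080.00)(251.00) = 1604680.00 mm³
X̄ = 1558200.00 / 14840.00 = 105.00 mm
Ȳ = 1604680.00 / 14840.00 = 108.13 mm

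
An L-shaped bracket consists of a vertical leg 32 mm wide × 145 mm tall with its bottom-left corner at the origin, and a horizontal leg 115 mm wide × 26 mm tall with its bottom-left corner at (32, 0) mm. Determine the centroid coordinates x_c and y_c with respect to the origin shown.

x_c = 44.80 mm, y_c = 49.18 mm

vertical leg: A = 32 × 145 = 4640.00, centroid at (16.00, 72.50).
horizontal leg: A = 115 × 26 = 2990.00, centroid at (89.50, 13.00).
ΣA = 7630.00 mm², ΣAx_c = 341845.00 mm³, ΣAy_c = 375270.00 mm³.
x_c = 341845.00/7630.00 = 44.80 mm; y_c = 375270.00/7630.00 = 49.18 mm.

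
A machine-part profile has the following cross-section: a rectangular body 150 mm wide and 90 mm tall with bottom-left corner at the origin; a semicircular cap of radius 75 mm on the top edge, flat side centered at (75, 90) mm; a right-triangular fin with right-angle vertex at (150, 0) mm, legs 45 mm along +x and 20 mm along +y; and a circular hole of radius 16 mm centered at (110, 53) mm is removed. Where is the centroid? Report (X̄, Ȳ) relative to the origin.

X̄ = 75.56 mm, Ȳ = 74.81 mm

rectangular body: A = 150 × 90 = 13500.00, centroid at (75.00, 45.00).
semicircular top: A = ½π·75² = 8835.73, centroid at (75.00, 121.83).
triangular fin: A = ½·45·20 = 450.00, centroid at (165.00, 6.67).
hole: A = −π·16² = -804.25, centroid at (110.00, 53.00).
ΣA = 21981.48 mm², ΣAX̄ = 1660962.45 mm³, ΣAȲ = 1644340.51 mm³.
X̄ = 1660962.45/21981.48 = 75.56 mm; Ȳ = 1644340.51/21981.48 = 74.81 mm.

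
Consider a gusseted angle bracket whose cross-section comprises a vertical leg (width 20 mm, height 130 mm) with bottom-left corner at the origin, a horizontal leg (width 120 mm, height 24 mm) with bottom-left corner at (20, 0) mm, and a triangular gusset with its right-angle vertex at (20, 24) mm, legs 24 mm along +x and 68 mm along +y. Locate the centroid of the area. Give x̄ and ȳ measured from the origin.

Part | A | x̄ᵢ | ȳᵢ | A·x̄ᵢ | A·ȳᵢ
vertical leg | 2600.00 | 10.00 | 65.00 | 26000.00 | 169000.00
horizontal leg | 2880.00 | 80.00 | 12.00 | 230400.00 | 34560.00
gusset | 816.00 | 28.00 | 46.67 | 22848.00 | 38080.00
Σ | 6296.00 |  |  | 279248.00 | 241640.00
x̄ = 279248.00 / 6296.00 = 44.35 mm
ȳ = 241640.00 / 6296.00 = 38.38 mm

x̄ = 44.35 mm, ȳ = 38.38 mm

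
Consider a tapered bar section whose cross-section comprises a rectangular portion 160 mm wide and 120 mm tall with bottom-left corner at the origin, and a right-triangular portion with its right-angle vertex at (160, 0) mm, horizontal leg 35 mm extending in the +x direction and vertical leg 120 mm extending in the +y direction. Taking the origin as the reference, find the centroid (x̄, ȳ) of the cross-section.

x̄ = 89.04 mm, ȳ = 58.03 mm

Part | A | x̄ᵢ | ȳᵢ | A·x̄ᵢ | A·ȳᵢ
rectangular portion | 19200.00 | 80.00 | 60.00 | 1536000.00 | 1152000.00
triangular portion | 2100.00 | 171.67 | 40.00 | 360500.00 | 84000.00
Σ | 21300.00 |  |  | 1896500.00 | 1236000.00
x̄ = 1896500.00 / 21300.00 = 89.04 mm
ȳ = 1236000.00 / 21300.00 = 58.03 mm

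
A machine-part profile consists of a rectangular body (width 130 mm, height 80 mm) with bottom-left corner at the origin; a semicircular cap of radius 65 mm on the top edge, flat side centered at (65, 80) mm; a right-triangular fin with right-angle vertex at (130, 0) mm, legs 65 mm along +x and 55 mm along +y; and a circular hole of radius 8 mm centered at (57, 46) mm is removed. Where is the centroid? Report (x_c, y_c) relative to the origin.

x_c = 73.40 mm, y_c = 61.94 mm

Part | A | x̄ᵢ | ȳᵢ | A·x̄ᵢ | A·ȳᵢ
rectangular body | 10400.00 | 65.00 | 40.00 | 676000.00 | 416000.00
semicircular top | 6636.61 | 65.00 | 107.59 | 431379.94 | 714012.49
triangular fin | 1787.50 | 151.67 | 18.33 | 271104.17 | 32770.83
hole | -201.06 | 57.00 | 46.00 | -11460.53 | -9248.85
Σ | 18623.05 |  |  | 1367023.58 | 1153534.48
x_c = 1367023.58 / 18623.05 = 73.40 mm
y_c = 1153534.48 / 18623.05 = 61.94 mm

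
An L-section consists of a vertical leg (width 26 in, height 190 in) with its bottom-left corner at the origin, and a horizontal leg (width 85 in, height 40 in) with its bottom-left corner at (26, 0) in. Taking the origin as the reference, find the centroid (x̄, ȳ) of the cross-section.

vertical leg: A = 26 × 190 = 4940.00, centroid at (13.00, 95.00).
horizontal leg: A = 85 × 40 = 3400.00, centroid at (68.50, 20.00).
ΣA = 8340.00 in²
ΣAx̄ = (4940.00)(13.00) + (3400.00)(68.50) = 297120.00 in³
ΣAȳ = (4940.00)(95.00) + (3400.00)(20.00) = 537300.00 in³
x̄ = 297120.00 / 8340.00 = 35.63 in
ȳ = 537300.00 / 8340.00 = 64.42 in

x̄ = 35.63 in, ȳ = 64.42 in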